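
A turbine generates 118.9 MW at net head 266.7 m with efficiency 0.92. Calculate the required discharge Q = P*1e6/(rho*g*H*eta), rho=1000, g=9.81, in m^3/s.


Q = 118.9 * 1e6 / (1000 * 9.81 * 266.7 * 0.92) = 49.3972 m^3/s


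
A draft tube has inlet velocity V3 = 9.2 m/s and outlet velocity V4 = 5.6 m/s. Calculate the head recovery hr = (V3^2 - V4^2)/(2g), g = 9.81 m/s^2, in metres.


hr = (9.2^2 - 5.6^2) / (2*9.81) = 2.7156 m


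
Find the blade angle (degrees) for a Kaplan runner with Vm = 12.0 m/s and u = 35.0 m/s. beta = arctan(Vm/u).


beta = arctan(12.0 / 35.0) = 18.9246 degrees


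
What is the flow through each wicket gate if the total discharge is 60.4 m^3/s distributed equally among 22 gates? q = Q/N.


q = 60.4 / 22 = 2.7455 m^3/s


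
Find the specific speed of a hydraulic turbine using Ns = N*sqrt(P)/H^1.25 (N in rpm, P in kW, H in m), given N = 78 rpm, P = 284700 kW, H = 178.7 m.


Ns = 78 * 284700^0.5 / 178.7^1.25 = 63.6990


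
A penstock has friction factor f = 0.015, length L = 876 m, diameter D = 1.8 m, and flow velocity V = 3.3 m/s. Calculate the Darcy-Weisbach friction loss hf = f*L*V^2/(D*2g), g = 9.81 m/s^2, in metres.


hf = 0.015 * 876 * 3.3^2 / (1.8 * 2 * 9.81) = 4.0518 m


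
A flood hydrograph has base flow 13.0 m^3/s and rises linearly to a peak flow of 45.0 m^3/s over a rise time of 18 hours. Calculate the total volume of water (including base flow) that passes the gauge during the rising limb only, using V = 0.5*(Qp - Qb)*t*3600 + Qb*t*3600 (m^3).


V = 0.5*(45.0 - 13.0)*18*3600 + 13.0*18*3600 = 1.8792e+06 m^3


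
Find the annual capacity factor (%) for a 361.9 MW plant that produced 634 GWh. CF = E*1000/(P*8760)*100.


CF = 634 * 1000 / (361.9 * 8760) * 100 = 19.9985 %


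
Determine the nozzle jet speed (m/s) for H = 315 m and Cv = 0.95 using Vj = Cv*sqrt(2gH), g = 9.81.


Vj = 0.95 * sqrt(2*9.81*315) = 74.6841 m/s


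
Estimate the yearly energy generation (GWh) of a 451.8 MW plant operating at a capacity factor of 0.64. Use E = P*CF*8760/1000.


E = 451.8 * 0.64 * 8760 / 1000 = 2532.9715 GWh


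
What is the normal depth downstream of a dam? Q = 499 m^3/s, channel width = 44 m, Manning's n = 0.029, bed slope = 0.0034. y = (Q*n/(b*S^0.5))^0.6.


y = (499 * 0.029 / (44 * 0.0034^0.5))^0.6 = 2.8235 m


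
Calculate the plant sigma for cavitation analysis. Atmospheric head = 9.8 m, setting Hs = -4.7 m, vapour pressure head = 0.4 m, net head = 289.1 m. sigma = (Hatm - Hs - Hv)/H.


sigma = (9.8 - (-4.7) - 0.4) / 289.1 = 0.0488


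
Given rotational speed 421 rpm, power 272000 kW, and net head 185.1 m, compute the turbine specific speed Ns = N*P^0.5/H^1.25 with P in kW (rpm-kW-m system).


Ns = 421 * 272000^0.5 / 185.1^1.25 = 321.5944


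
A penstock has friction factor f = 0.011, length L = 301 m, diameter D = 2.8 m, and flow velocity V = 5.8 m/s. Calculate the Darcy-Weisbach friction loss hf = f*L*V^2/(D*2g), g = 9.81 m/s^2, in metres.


hf = 0.011 * 301 * 5.8^2 / (2.8 * 2 * 9.81) = 2.0275 m


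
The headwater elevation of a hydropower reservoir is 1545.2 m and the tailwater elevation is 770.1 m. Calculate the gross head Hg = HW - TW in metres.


Hg = 1545.2 - 770.1 = 775.1000 m


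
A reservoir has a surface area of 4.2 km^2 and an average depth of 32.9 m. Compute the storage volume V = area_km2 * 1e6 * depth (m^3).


V = 4.2 * 1e6 * 32.9 = 1.3818e+08 m^3


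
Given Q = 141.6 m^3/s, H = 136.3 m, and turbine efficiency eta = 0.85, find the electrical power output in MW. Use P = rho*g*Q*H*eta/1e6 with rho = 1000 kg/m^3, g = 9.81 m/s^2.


P = 1000 * 9.81 * 141.6 * 136.3 * 0.85 / 1e6 = 160.9337 MW


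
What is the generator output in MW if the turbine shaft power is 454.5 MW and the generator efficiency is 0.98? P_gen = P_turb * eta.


P_gen = 454.5 * 0.98 = 445.4100 MW


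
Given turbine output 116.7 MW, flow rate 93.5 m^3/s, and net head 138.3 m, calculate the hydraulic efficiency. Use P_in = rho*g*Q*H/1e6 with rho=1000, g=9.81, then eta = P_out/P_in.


P_in = 1000 * 9.81 * 93.5 * 138.3 / 1e6 = 126.8536 MW
eta = 116.7 / 126.8536 = 0.9200


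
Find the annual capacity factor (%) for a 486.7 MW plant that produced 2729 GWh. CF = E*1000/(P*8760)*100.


CF = 2729 * 1000 / (486.7 * 8760) * 100 = 64.0086 %


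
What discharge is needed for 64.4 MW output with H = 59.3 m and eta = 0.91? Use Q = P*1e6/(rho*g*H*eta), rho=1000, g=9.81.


Q = 64.4 * 1e6 / (1000 * 9.81 * 59.3 * 0.91) = 121.6524 m^3/s


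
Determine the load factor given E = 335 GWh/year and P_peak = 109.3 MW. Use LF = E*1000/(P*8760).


LF = 335 * 1000 / (109.3 * 8760) = 0.3499


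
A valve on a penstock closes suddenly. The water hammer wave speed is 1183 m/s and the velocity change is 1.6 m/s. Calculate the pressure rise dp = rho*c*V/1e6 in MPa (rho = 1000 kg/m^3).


dp = 1000 * 1183 * 1.6 / 1e6 = 1.8928 MPa


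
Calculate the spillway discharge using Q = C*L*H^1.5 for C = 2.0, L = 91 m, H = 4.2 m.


Q = 2.0 * 91 * 4.2^1.5 = 1566.5538 m^3/s


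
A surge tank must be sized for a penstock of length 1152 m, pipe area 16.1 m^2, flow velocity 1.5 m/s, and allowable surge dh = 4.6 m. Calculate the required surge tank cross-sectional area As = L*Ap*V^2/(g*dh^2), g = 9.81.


As = 1152 * 16.1 * 1.5^2 / (9.81 * 4.6^2) = 201.0371 m^2


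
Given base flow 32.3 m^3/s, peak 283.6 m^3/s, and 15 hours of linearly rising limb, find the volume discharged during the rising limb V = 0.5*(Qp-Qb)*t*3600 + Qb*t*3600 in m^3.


V = 0.5*(283.6 - 32.3)*15*3600 + 32.3*15*3600 = 8.5293e+06 m^3


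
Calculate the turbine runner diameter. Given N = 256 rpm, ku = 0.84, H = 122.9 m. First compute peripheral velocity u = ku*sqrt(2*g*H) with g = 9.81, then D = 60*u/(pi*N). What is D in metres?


u = 0.84 * sqrt(2*9.81*122.9) = 41.2482 m/s
D = 60 * 41.2482 / (pi * 256) = 3.0773 m


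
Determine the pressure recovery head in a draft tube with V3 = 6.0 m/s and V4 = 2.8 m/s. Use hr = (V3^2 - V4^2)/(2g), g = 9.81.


hr = (6.0^2 - 2.8^2) / (2*9.81) = 1.4353 m


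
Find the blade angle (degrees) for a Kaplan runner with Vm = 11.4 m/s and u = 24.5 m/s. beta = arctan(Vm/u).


beta = arctan(11.4 / 24.5) = 24.9528 degrees


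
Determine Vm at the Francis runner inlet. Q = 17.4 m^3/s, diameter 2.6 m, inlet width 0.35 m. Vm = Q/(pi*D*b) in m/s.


Vm = 17.4 / (pi * 2.6 * 0.35) = 6.0864 m/s


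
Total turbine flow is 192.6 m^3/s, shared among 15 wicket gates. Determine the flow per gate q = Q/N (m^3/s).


q = 192.6 / 15 = 12.8400 m^3/s


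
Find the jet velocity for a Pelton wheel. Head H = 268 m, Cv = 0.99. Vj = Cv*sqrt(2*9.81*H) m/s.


Vj = 0.99 * sqrt(2*9.81*268) = 71.7880 m/s


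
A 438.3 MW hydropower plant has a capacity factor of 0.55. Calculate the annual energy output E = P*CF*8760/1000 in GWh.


E = 438.3 * 0.55 * 8760 / 1000 = 2111.7294 GWh


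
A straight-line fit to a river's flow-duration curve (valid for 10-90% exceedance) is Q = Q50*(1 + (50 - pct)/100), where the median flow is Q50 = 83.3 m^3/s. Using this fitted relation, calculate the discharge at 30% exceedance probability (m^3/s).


Q = 83.3 * (1 + (50 - 30)/100) = 99.9600 m^3/s


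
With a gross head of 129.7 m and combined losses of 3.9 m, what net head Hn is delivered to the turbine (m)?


Hn = 129.7 - 3.9 = 125.8000 m


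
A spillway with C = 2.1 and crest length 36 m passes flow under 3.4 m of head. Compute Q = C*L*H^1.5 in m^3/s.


Q = 2.1 * 36 * 3.4^1.5 = 473.9583 m^3/s


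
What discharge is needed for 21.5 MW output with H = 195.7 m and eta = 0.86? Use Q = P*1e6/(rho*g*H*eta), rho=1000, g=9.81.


Q = 21.5 * 1e6 / (1000 * 9.81 * 195.7 * 0.86) = 13.0221 m^3/s


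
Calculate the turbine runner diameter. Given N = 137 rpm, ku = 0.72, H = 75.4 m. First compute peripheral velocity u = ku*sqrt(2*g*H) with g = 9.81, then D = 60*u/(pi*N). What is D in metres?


u = 0.72 * sqrt(2*9.81*75.4) = 27.6929 m/s
D = 60 * 27.6929 / (pi * 137) = 3.8605 m


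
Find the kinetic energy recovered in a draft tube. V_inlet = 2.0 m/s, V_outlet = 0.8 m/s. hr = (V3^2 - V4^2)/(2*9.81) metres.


hr = (2.0^2 - 0.8^2) / (2*9.81) = 0.1713 m


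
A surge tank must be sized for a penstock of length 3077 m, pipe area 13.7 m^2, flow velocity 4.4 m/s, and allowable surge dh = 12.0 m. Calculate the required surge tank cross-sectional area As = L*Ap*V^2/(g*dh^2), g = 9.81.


As = 3077 * 13.7 * 4.4^2 / (9.81 * 12.0^2) = 577.7260 m^2


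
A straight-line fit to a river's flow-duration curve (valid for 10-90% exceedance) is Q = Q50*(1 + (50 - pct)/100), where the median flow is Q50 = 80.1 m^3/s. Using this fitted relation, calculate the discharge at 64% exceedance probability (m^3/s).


Q = 80.1 * (1 + (50 - 64)/100) = 68.8860 m^3/s


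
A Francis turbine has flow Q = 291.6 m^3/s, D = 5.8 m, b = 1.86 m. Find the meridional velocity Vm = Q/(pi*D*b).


Vm = 291.6 / (pi * 5.8 * 1.86) = 8.6039 m/s


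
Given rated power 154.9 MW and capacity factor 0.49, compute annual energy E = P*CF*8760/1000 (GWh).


E = 154.9 * 0.49 * 8760 / 1000 = 664.8928 GWh


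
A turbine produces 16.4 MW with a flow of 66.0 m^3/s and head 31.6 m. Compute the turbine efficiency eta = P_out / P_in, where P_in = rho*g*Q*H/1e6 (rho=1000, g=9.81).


P_in = 1000 * 9.81 * 66.0 * 31.6 / 1e6 = 20.4597 MW
eta = 16.4 / 20.4597 = 0.8016


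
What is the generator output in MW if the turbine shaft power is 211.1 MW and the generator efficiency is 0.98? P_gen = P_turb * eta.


P_gen = 211.1 * 0.98 = 206.8780 MW


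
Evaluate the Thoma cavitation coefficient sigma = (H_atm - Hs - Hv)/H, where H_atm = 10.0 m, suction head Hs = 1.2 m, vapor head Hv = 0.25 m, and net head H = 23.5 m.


sigma = (10.0 - 1.2 - 0.25) / 23.5 = 0.3638


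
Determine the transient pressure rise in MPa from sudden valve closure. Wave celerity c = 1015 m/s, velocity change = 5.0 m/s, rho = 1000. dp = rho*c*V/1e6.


dp = 1000 * 1015 * 5.0 / 1e6 = 5.0750 MPa


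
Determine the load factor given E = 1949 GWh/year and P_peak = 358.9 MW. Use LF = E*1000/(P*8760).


LF = 1949 * 1000 / (358.9 * 8760) = 0.6199


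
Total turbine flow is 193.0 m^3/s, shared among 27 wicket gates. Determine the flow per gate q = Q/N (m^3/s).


q = 193.0 / 27 = 7.1481 m^3/s


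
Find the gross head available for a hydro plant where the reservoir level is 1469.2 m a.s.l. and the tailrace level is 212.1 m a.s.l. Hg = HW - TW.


Hg = 1469.2 - 212.1 = 1257.1000 m


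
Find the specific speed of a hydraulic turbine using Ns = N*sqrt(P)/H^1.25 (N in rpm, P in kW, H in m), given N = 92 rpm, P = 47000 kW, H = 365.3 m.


Ns = 92 * 47000^0.5 / 365.3^1.25 = 12.4889


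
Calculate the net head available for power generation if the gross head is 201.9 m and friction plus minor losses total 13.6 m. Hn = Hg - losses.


Hn = 201.9 - 13.6 = 188.3000 m


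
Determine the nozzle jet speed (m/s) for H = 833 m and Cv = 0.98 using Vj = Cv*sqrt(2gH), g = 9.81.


Vj = 0.98 * sqrt(2*9.81*833) = 125.2847 m/s


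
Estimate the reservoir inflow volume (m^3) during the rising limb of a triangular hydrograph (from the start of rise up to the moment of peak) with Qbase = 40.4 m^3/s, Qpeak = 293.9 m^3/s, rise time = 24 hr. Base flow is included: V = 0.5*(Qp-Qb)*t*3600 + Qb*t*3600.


V = 0.5*(293.9 - 40.4)*24*3600 + 40.4*24*3600 = 1.4442e+07 m^3


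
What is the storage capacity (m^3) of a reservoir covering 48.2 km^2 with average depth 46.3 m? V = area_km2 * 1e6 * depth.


V = 48.2 * 1e6 * 46.3 = 2.2317e+09 m^3


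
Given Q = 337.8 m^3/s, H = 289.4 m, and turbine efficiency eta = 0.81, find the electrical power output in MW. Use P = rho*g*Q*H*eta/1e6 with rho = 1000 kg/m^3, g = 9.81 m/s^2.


P = 1000 * 9.81 * 337.8 * 289.4 * 0.81 / 1e6 = 776.8053 MW


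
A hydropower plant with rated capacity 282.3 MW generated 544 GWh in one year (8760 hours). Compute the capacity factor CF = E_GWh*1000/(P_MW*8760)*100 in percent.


CF = 544 * 1000 / (282.3 * 8760) * 100 = 21.9980 %


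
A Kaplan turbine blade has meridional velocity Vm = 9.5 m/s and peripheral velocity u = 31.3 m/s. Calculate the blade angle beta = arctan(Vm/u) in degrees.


beta = arctan(9.5 / 31.3) = 16.8838 degrees


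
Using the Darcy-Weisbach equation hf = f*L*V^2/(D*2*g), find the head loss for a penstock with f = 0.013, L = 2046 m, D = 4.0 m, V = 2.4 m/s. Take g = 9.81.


hf = 0.013 * 2046 * 2.4^2 / (4.0 * 2 * 9.81) = 1.9521 m


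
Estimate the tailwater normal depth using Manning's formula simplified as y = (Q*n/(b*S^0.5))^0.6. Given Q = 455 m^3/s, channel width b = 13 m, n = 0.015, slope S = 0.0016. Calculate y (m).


y = (455 * 0.015 / (13 * 0.0016^0.5))^0.6 = 4.6866 m


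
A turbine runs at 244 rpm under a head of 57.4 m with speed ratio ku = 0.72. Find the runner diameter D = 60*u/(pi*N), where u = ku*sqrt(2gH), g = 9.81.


u = 0.72 * sqrt(2*9.81*57.4) = 24.1623 m/s
D = 60 * 24.1623 / (pi * 244) = 1.8913 m


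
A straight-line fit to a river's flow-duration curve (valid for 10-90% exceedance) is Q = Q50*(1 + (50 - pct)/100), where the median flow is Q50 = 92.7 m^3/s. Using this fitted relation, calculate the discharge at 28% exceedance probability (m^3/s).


Q = 92.7 * (1 + (50 - 28)/100) = 113.0940 m^3/s


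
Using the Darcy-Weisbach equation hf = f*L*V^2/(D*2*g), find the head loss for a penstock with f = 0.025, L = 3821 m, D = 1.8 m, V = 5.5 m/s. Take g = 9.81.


hf = 0.025 * 3821 * 5.5^2 / (1.8 * 2 * 9.81) = 81.8222 m


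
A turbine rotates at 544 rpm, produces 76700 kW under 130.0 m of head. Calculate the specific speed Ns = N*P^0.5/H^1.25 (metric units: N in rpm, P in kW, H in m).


Ns = 544 * 76700^0.5 / 130.0^1.25 = 343.2159


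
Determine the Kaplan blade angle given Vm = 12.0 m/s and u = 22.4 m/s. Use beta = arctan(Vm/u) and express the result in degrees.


beta = arctan(12.0 / 22.4) = 28.1786 degrees


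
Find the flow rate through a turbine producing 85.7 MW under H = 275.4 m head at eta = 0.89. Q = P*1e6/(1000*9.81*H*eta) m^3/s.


Q = 85.7 * 1e6 / (1000 * 9.81 * 275.4 * 0.89) = 35.6417 m^3/s


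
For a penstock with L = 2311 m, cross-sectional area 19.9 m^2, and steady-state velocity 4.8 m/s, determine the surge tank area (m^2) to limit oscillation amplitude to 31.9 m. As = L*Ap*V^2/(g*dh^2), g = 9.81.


As = 2311 * 19.9 * 4.8^2 / (9.81 * 31.9^2) = 106.1415 m^2


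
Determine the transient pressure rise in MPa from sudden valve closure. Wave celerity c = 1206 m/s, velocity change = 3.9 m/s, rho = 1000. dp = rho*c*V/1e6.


dp = 1000 * 1206 * 3.9 / 1e6 = 4.7034 MPa


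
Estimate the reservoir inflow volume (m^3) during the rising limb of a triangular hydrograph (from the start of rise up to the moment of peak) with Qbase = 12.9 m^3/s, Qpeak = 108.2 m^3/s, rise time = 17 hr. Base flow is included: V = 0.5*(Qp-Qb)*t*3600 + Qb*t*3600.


V = 0.5*(108.2 - 12.9)*17*3600 + 12.9*17*3600 = 3.7057e+06 m^3


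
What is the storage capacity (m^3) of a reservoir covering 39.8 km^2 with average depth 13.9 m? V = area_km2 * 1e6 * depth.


V = 39.8 * 1e6 * 13.9 = 5.5322e+08 m^3


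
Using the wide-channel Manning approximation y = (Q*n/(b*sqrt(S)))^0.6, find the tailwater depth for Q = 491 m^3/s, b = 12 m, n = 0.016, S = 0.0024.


y = (491 * 0.016 / (12 * 0.0024^0.5))^0.6 = 4.7375 m


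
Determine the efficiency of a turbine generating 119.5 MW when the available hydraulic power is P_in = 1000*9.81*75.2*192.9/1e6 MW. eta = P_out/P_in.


P_in = 1000 * 9.81 * 75.2 * 192.9 / 1e6 = 142.3046 MW
eta = 119.5 / 142.3046 = 0.8397


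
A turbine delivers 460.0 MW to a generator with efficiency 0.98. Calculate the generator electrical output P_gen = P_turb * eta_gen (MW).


P_gen = 460.0 * 0.98 = 450.8000 MW


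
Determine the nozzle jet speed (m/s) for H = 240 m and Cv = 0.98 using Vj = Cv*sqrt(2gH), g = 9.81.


Vj = 0.98 * sqrt(2*9.81*240) = 67.2483 m/s


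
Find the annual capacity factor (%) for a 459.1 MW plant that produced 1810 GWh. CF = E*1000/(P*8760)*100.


CF = 1810 * 1000 / (459.1 * 8760) * 100 = 45.0057 %


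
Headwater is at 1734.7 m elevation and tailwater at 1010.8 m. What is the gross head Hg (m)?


Hg = 1734.7 - 1010.8 = 723.9000 m


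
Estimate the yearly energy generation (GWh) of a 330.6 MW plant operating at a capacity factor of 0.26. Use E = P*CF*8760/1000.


E = 330.6 * 0.26 * 8760 / 1000 = 752.9746 GWh


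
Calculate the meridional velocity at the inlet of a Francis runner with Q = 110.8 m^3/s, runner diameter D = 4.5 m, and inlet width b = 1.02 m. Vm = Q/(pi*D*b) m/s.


Vm = 110.8 / (pi * 4.5 * 1.02) = 7.6838 m/s


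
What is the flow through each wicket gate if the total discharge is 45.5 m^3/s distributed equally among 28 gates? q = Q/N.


q = 45.5 / 28 = 1.6250 m^3/s


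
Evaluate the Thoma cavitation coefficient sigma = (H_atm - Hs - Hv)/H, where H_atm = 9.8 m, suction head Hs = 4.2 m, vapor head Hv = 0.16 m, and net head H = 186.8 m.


sigma = (9.8 - 4.2 - 0.16) / 186.8 = 0.0291


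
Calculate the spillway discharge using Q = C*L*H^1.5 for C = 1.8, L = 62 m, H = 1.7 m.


Q = 1.8 * 62 * 1.7^1.5 = 247.3646 m^3/s


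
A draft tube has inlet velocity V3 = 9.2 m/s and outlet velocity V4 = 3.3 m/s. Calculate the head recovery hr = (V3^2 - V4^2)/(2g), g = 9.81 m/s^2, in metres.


hr = (9.2^2 - 3.3^2) / (2*9.81) = 3.7589 m


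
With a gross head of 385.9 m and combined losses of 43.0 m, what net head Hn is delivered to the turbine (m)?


Hn = 385.9 - 43.0 = 342.9000 m


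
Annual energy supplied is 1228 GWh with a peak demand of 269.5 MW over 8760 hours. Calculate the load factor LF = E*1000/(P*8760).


LF = 1228 * 1000 / (269.5 * 8760) = 0.5202


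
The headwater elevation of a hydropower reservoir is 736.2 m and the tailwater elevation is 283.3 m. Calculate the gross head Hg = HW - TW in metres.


Hg = 736.2 - 283.3 = 452.9000 m


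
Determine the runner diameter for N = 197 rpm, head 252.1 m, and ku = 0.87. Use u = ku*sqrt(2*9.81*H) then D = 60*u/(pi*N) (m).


u = 0.87 * sqrt(2*9.81*252.1) = 61.1864 m/s
D = 60 * 61.1864 / (pi * 197) = 5.9319 m


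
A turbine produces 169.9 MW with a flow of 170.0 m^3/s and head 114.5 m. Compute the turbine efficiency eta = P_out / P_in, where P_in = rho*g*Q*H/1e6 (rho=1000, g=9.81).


P_in = 1000 * 9.81 * 170.0 * 114.5 / 1e6 = 190.9517 MW
eta = 169.9 / 190.9517 = 0.8898


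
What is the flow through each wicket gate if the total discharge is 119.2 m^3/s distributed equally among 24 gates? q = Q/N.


q = 119.2 / 24 = 4.9667 m^3/s


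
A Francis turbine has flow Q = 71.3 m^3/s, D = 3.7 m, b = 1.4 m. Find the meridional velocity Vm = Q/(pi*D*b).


Vm = 71.3 / (pi * 3.7 * 1.4) = 4.3814 m/s


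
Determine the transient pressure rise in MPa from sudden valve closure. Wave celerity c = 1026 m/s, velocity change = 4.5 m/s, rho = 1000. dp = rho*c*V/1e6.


dp = 1000 * 1026 * 4.5 / 1e6 = 4.6170 MPa


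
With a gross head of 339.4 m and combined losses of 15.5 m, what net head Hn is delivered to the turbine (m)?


Hn = 339.4 - 15.5 = 323.9000 m


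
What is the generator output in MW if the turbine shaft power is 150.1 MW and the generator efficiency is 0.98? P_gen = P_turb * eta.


P_gen = 150.1 * 0.98 = 147.0980 MW


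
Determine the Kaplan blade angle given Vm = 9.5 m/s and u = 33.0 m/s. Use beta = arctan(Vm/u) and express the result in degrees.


beta = arctan(9.5 / 33.0) = 16.0600 degrees


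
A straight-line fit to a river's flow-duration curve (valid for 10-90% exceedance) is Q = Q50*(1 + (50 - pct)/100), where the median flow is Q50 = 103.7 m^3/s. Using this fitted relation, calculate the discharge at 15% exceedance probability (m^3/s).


Q = 103.7 * (1 + (50 - 15)/100) = 139.9950 m^3/s


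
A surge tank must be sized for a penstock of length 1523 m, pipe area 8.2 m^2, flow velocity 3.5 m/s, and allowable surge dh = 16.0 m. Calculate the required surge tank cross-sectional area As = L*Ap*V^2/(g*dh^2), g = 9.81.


As = 1523 * 8.2 * 3.5^2 / (9.81 * 16.0^2) = 60.9173 m^2


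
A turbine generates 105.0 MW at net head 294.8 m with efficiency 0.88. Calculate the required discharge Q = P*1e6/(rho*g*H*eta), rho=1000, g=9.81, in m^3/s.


Q = 105.0 * 1e6 / (1000 * 9.81 * 294.8 * 0.88) = 41.2582 m^3/s


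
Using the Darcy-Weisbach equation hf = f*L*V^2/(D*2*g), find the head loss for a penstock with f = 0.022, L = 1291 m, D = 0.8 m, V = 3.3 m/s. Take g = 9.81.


hf = 0.022 * 1291 * 3.3^2 / (0.8 * 2 * 9.81) = 19.7055 m


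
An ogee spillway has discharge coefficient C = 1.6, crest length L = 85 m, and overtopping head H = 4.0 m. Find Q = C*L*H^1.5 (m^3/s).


Q = 1.6 * 85 * 4.0^1.5 = 1088.0000 m^3/s


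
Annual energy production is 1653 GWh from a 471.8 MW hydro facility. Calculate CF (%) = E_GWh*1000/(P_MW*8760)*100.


CF = 1653 * 1000 / (471.8 * 8760) * 100 = 39.9955 %


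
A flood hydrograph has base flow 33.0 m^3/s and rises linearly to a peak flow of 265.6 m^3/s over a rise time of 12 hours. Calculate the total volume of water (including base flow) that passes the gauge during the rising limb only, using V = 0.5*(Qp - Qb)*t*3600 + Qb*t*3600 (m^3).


V = 0.5*(265.6 - 33.0)*12*3600 + 33.0*12*3600 = 6.4498e+06 m^3


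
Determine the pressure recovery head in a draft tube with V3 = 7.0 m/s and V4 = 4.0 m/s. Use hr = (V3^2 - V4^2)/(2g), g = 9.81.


hr = (7.0^2 - 4.0^2) / (2*9.81) = 1.6820 m


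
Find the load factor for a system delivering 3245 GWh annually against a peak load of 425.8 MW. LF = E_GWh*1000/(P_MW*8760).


LF = 3245 * 1000 / (425.8 * 8760) = 0.8700


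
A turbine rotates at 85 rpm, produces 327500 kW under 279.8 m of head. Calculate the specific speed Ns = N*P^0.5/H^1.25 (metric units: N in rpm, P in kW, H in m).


Ns = 85 * 327500^0.5 / 279.8^1.25 = 42.5074


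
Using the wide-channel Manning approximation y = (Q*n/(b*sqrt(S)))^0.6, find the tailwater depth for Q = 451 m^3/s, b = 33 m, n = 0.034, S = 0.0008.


y = (451 * 0.034 / (33 * 0.0008^0.5))^0.6 = 5.3624 m


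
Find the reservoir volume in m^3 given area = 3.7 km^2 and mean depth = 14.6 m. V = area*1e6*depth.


V = 3.7 * 1e6 * 14.6 = 5.4020e+07 m^3


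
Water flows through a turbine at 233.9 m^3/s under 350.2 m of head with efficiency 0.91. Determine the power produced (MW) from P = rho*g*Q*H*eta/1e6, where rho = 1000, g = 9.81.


P = 1000 * 9.81 * 233.9 * 350.2 * 0.91 / 1e6 = 731.2347 MW


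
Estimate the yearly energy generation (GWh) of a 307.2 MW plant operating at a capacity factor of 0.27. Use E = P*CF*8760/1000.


E = 307.2 * 0.27 * 8760 / 1000 = 726.5894 GWh


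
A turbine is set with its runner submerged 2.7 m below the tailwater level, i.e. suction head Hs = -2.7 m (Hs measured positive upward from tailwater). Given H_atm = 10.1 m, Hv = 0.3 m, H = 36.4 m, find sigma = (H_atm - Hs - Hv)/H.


sigma = (10.1 - (-2.7) - 0.3) / 36.4 = 0.3434


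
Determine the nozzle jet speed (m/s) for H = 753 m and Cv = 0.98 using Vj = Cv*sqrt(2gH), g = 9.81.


Vj = 0.98 * sqrt(2*9.81*753) = 119.1168 m/s


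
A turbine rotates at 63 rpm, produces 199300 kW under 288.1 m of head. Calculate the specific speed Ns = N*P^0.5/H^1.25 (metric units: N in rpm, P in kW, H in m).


Ns = 63 * 199300^0.5 / 288.1^1.25 = 23.6955


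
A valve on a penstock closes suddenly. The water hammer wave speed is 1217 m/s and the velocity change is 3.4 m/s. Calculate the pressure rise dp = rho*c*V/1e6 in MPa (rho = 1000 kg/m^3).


dp = 1000 * 1217 * 3.4 / 1e6 = 4.1378 MPa


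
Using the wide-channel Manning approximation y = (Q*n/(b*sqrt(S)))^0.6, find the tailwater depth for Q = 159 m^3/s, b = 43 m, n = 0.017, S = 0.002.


y = (159 * 0.017 / (43 * 0.002^0.5))^0.6 = 1.2266 m


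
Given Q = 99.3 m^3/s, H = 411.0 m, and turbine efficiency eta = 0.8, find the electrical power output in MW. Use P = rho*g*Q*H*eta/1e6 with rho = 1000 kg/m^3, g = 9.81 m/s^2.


P = 1000 * 9.81 * 99.3 * 411.0 * 0.8 / 1e6 = 320.2949 MW


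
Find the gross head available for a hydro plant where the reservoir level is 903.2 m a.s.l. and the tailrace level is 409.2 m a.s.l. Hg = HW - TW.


Hg = 903.2 - 409.2 = 494.0000 m


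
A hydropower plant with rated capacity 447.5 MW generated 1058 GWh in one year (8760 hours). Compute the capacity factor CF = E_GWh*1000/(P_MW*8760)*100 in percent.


CF = 1058 * 1000 / (447.5 * 8760) * 100 = 26.9891 %


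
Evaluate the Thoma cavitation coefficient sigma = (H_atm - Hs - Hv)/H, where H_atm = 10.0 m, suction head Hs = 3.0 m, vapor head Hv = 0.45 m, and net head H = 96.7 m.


sigma = (10.0 - 3.0 - 0.45) / 96.7 = 0.0677


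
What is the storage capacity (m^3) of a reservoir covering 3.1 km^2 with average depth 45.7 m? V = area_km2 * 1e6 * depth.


V = 3.1 * 1e6 * 45.7 = 1.4167e+08 m^3


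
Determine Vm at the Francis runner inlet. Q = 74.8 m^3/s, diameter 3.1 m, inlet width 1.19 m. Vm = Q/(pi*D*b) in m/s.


Vm = 74.8 / (pi * 3.1 * 1.19) = 6.4542 m/s


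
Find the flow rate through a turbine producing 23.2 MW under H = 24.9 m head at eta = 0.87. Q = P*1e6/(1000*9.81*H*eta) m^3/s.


Q = 23.2 * 1e6 / (1000 * 9.81 * 24.9 * 0.87) = 109.1693 m^3/s


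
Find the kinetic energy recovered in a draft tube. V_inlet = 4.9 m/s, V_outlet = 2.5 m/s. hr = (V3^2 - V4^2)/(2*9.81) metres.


hr = (4.9^2 - 2.5^2) / (2*9.81) = 0.9052 m


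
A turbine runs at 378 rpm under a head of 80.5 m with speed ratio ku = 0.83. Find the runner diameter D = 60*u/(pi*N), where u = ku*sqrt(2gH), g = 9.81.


u = 0.83 * sqrt(2*9.81*80.5) = 32.9857 m/s
D = 60 * 32.9857 / (pi * 378) = 1.6666 m


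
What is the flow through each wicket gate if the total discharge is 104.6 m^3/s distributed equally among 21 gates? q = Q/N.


q = 104.6 / 21 = 4.9810 m^3/s


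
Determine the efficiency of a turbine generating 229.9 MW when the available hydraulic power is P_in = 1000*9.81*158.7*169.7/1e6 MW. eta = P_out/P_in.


P_in = 1000 * 9.81 * 158.7 * 169.7 / 1e6 = 264.1969 MW
eta = 229.9 / 264.1969 = 0.8702


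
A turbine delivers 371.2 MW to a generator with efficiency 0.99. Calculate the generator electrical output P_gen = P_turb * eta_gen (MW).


P_gen = 371.2 * 0.99 = 367.4880 MW


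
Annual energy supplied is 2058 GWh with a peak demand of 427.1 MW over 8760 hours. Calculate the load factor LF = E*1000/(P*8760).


LF = 2058 * 1000 / (427.1 * 8760) = 0.5501


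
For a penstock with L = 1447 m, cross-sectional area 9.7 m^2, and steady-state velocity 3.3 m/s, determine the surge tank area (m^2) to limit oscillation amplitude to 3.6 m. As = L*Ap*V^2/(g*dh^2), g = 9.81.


As = 1447 * 9.7 * 3.3^2 / (9.81 * 3.6^2) = 1202.2482 m^2


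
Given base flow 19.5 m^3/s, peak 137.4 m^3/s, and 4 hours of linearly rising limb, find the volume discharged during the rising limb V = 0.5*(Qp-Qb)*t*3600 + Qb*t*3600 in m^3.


V = 0.5*(137.4 - 19.5)*4*3600 + 19.5*4*3600 = 1.1297e+06 m^3


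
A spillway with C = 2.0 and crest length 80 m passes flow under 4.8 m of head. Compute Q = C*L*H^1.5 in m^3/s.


Q = 2.0 * 80 * 4.8^1.5 = 1682.6037 m^3/s


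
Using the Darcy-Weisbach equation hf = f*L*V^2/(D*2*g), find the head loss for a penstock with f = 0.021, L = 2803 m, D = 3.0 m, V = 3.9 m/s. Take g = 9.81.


hf = 0.021 * 2803 * 3.9^2 / (3.0 * 2 * 9.81) = 15.2108 m


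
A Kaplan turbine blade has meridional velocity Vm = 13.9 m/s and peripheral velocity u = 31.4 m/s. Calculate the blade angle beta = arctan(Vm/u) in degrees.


beta = arctan(13.9 / 31.4) = 23.8778 degrees


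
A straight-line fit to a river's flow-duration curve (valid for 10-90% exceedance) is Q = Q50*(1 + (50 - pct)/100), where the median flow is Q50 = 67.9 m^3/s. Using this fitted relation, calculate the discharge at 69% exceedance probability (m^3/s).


Q = 67.9 * (1 + (50 - 69)/100) = 54.9990 m^3/s


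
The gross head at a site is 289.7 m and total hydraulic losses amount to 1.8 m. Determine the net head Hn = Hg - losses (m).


Hn = 289.7 - 1.8 = 287.9000 m


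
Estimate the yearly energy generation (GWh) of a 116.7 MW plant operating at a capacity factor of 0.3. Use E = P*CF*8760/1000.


E = 116.7 * 0.3 * 8760 / 1000 = 306.6876 GWh


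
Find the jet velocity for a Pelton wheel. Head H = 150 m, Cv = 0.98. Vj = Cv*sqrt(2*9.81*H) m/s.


Vj = 0.98 * sqrt(2*9.81*150) = 53.1644 m/s


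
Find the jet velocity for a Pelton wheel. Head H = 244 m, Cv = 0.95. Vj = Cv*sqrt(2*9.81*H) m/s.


Vj = 0.95 * sqrt(2*9.81*244) = 65.7307 m/s


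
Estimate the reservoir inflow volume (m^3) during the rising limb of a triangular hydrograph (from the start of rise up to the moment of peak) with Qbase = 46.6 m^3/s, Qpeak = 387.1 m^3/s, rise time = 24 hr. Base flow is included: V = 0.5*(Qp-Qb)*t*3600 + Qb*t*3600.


V = 0.5*(387.1 - 46.6)*24*3600 + 46.6*24*3600 = 1.8736e+07 m^3


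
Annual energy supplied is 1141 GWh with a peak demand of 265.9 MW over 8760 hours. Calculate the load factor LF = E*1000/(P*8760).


LF = 1141 * 1000 / (265.9 * 8760) = 0.4899


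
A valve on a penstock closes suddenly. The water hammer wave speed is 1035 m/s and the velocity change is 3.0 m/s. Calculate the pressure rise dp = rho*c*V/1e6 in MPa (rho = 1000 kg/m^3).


dp = 1000 * 1035 * 3.0 / 1e6 = 3.1050 MPa


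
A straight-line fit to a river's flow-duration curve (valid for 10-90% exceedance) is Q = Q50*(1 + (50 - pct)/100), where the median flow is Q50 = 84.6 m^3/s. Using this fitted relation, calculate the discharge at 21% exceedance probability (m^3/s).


Q = 84.6 * (1 + (50 - 21)/100) = 109.1340 m^3/s


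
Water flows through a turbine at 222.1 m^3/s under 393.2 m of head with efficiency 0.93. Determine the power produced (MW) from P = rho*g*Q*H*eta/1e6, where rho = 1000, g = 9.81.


P = 1000 * 9.81 * 222.1 * 393.2 * 0.93 / 1e6 = 796.7352 MW


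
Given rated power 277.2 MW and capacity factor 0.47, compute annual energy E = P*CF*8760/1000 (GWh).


E = 277.2 * 0.47 * 8760 / 1000 = 1141.2878 GWh


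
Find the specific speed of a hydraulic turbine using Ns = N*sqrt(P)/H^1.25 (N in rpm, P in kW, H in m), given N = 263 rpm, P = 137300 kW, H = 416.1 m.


Ns = 263 * 137300^0.5 / 416.1^1.25 = 51.8554


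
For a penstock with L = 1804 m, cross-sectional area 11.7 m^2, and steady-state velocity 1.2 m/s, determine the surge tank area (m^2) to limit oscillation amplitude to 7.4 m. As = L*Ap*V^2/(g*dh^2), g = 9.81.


As = 1804 * 11.7 * 1.2^2 / (9.81 * 7.4^2) = 56.5786 m^2


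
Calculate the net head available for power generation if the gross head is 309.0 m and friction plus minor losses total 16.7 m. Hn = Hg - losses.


Hn = 309.0 - 16.7 = 292.3000 m


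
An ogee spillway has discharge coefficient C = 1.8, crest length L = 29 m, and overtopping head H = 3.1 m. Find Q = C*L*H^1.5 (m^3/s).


Q = 1.8 * 29 * 3.1^1.5 = 284.9135 m^3/s


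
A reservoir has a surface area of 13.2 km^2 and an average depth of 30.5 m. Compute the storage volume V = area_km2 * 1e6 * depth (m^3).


V = 13.2 * 1e6 * 30.5 = 4.0260e+08 m^3


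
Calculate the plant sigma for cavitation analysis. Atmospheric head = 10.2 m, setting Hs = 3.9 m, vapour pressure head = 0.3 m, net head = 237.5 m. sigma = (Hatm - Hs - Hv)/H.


sigma = (10.2 - 3.9 - 0.3) / 237.5 = 0.0253


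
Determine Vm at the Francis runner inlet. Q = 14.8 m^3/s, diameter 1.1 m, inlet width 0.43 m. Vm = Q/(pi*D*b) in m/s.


Vm = 14.8 / (pi * 1.1 * 0.43) = 9.9598 m/s


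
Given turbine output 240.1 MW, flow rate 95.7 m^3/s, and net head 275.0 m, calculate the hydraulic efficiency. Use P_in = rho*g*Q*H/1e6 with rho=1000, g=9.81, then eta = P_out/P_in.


P_in = 1000 * 9.81 * 95.7 * 275.0 / 1e6 = 258.1747 MW
eta = 240.1 / 258.1747 = 0.9300


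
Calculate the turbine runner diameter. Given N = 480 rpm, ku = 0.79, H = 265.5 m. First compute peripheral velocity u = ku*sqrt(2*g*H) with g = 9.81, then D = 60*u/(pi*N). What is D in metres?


u = 0.79 * sqrt(2*9.81*265.5) = 57.0176 m/s
D = 60 * 57.0176 / (pi * 480) = 2.2687 m


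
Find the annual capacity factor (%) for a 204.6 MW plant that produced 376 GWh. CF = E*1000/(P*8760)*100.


CF = 376 * 1000 / (204.6 * 8760) * 100 = 20.9787 %


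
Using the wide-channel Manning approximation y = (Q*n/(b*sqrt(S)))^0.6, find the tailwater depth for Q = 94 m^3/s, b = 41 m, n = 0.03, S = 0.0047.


y = (94 * 0.03 / (41 * 0.0047^0.5))^0.6 = 1.0020 m


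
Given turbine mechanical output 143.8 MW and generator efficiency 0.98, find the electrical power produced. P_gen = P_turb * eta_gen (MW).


P_gen = 143.8 * 0.98 = 140.9240 MW


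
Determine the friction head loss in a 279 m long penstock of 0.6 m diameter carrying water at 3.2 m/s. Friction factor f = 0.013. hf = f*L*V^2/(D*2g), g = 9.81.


hf = 0.013 * 279 * 3.2^2 / (0.6 * 2 * 9.81) = 3.1550 m


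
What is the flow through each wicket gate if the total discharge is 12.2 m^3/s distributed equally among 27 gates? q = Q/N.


q = 12.2 / 27 = 0.4519 m^3/s


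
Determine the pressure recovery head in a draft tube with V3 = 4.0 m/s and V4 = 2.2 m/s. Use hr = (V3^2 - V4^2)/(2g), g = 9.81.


hr = (4.0^2 - 2.2^2) / (2*9.81) = 0.5688 m


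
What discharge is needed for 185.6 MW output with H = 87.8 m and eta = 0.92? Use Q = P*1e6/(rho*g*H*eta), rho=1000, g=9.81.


Q = 185.6 * 1e6 / (1000 * 9.81 * 87.8 * 0.92) = 234.2214 m^3/s


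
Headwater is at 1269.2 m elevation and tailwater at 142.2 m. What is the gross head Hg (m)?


Hg = 1269.2 - 142.2 = 1127.0000 m


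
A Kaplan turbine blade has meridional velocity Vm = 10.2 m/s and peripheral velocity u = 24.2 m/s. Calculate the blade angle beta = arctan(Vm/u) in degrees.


beta = arctan(10.2 / 24.2) = 22.8548 degrees


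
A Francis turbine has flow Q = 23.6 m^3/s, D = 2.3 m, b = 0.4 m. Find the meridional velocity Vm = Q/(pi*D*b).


Vm = 23.6 / (pi * 2.3 * 0.4) = 8.1653 m/s


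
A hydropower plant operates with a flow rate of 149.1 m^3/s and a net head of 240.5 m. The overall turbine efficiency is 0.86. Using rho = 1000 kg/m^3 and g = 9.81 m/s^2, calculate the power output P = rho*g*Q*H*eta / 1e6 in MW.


P = 1000 * 9.81 * 149.1 * 240.5 * 0.86 / 1e6 = 302.5242 MW


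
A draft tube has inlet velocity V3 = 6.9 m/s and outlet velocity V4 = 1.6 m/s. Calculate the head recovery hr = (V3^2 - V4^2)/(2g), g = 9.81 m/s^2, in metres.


hr = (6.9^2 - 1.6^2) / (2*9.81) = 2.2961 m


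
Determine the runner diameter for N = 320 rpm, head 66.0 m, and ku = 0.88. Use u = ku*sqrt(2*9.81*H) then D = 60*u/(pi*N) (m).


u = 0.88 * sqrt(2*9.81*66.0) = 31.6668 m/s
D = 60 * 31.6668 / (pi * 320) = 1.8900 m


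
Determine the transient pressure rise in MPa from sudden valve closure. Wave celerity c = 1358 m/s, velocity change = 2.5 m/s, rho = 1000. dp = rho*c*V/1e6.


dp = 1000 * 1358 * 2.5 / 1e6 = 3.3950 MPa


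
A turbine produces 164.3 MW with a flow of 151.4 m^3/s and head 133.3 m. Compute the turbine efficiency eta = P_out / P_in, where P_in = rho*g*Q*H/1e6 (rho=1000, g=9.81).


P_in = 1000 * 9.81 * 151.4 * 133.3 / 1e6 = 197.9817 MW
eta = 164.3 / 197.9817 = 0.8299


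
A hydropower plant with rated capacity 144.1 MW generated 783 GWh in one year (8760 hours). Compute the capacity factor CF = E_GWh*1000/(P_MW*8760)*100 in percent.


CF = 783 * 1000 / (144.1 * 8760) * 100 = 62.0288 %


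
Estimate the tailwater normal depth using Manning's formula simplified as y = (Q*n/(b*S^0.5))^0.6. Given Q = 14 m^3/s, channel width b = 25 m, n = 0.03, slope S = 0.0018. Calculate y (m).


y = (14 * 0.03 / (25 * 0.0018^0.5))^0.6 = 0.5736 m


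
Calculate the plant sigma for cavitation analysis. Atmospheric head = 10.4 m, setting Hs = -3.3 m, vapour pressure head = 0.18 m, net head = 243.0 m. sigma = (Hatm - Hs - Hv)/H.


sigma = (10.4 - (-3.3) - 0.18) / 243.0 = 0.0556


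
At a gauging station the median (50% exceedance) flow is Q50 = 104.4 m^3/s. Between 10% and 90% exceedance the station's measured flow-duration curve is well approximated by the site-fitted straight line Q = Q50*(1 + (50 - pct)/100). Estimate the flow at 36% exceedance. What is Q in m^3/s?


Q = 104.4 * (1 + (50 - 36)/100) = 119.0160 m^3/s


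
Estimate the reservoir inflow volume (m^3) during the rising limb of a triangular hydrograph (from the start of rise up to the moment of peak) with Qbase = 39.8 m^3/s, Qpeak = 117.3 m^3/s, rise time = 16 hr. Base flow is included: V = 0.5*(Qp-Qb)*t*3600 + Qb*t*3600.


V = 0.5*(117.3 - 39.8)*16*3600 + 39.8*16*3600 = 4.5245e+06 m^3


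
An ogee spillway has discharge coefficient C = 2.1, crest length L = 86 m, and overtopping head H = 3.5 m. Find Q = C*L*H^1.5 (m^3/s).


Q = 2.1 * 86 * 3.5^1.5 = 1182.5508 m^3/s


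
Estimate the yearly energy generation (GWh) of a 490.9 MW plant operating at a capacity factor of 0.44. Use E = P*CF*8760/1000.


E = 490.9 * 0.44 * 8760 / 1000 = 1892.1250 GWh


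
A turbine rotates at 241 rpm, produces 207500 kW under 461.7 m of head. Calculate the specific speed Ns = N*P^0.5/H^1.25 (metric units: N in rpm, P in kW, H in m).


Ns = 241 * 207500^0.5 / 461.7^1.25 = 51.2951


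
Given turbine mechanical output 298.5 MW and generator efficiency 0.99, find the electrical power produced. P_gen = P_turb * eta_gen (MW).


P_gen = 298.5 * 0.99 = 295.5150 MW


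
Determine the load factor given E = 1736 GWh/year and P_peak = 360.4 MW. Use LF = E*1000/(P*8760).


LF = 1736 * 1000 / (360.4 * 8760) = 0.5499


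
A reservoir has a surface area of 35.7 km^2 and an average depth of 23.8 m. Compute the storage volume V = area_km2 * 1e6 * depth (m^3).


V = 35.7 * 1e6 * 23.8 = 8.4966e+08 m^3


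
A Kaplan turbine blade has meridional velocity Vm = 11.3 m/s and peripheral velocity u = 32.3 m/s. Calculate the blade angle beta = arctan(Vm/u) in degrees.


beta = arctan(11.3 / 32.3) = 19.2821 degrees


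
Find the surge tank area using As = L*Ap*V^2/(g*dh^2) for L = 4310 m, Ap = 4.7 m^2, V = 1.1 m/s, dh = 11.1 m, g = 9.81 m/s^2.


As = 4310 * 4.7 * 1.1^2 / (9.81 * 11.1^2) = 20.2790 m^2


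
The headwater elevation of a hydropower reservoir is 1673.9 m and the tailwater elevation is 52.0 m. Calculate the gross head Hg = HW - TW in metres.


Hg = 1673.9 - 52.0 = 1621.9000 m


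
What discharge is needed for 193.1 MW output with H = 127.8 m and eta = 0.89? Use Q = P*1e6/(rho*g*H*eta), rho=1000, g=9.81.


Q = 193.1 * 1e6 / (1000 * 9.81 * 127.8 * 0.89) = 173.0583 m^3/s


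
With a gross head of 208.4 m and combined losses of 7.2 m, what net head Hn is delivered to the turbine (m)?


Hn = 208.4 - 7.2 = 201.2000 m


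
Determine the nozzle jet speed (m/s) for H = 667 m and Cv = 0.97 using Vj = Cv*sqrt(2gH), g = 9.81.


Vj = 0.97 * sqrt(2*9.81*667) = 110.9645 m/s


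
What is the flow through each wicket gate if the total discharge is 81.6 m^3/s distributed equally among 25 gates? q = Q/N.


q = 81.6 / 25 = 3.2640 m^3/s


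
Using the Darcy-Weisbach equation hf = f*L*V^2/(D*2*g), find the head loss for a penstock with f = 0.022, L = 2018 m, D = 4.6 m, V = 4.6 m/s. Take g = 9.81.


hf = 0.022 * 2018 * 4.6^2 / (4.6 * 2 * 9.81) = 10.4088 m


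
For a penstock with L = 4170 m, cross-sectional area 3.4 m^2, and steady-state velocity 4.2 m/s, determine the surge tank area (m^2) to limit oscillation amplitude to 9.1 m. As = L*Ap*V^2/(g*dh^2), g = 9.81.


As = 4170 * 3.4 * 4.2^2 / (9.81 * 9.1^2) = 307.8660 m^2


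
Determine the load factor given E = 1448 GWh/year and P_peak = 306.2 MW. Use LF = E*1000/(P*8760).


LF = 1448 * 1000 / (306.2 * 8760) = 0.5398
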